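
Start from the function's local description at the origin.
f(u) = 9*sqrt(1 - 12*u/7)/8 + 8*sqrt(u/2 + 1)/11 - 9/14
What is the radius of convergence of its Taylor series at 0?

The radius of convergence is 7/12.

Branch term (8/11)*sqrt(1 - u/(-2)): its argument vanishes at u = -2, a square-root branch point, modulus 2.
Branch term (9/8)*sqrt(1 - u/(7/12)): its argument vanishes at u = 7/12, a square-root branch point, modulus 7/12.
The radius of convergence is the smallest modulus among the singular points: 7/12.


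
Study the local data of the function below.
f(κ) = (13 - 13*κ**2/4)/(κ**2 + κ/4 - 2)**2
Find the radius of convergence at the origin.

Denominator factor (κ**2 + κ/4 - 2)^2: discriminant 129/16, real irrational roots -1/8 + (1/8)*sqrt(129) and -1/8 - (1/8)*sqrt(129); poles of order 2, moduli -1/8 + (1/8)*sqrt(129) and 1/8 + (1/8)*sqrt(129).
The radius of convergence is the smallest modulus among the singular points: -1/8 + (1/8)*sqrt(129).

The radius of convergence is -1/8 + (1/8)*sqrt(129).


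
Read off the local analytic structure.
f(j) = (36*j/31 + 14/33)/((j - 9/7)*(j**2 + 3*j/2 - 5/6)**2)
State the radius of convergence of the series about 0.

Denominator factor (j - 9/7): pole of order 1 at 9/7, modulus 9/7.
Denominator factor (j**2 + 3*j/2 - 5/6)^2: discriminant 67/12, real irrational roots -3/4 + (1/12)*sqrt(201) and -3/4 - (1/12)*sqrt(201); poles of order 2, moduli -3/4 + (1/12)*sqrt(201) and 3/4 + (1/12)*sqrt(201).
The radius of convergence is the smallest modulus among the singular points: -3/4 + (1/12)*sqrt(201).

The radius of convergence is -3/4 + (1/12)*sqrt(201).


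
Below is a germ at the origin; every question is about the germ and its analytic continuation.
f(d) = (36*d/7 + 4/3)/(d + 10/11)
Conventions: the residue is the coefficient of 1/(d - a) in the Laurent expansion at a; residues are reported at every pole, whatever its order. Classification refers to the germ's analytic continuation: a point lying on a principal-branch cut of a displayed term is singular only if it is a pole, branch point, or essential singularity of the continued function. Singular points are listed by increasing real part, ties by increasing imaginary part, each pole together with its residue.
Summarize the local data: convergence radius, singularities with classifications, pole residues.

Denominator factor (d + 10/11): pole of order 1 at -10/11, modulus 10/11.
The radius of convergence is the smallest modulus among the singular points: 10/11.
At the order-1 pole -10/11 set g(d) = (d - (-10/11))*f(d) = 36*d/7 + 4/3.
Simple pole: residue = g(a) at a = -10/11, which is -772/231.

Radius of convergence at 0: 10/11.
At -10/11: a pole of order 1; residue -772/231.


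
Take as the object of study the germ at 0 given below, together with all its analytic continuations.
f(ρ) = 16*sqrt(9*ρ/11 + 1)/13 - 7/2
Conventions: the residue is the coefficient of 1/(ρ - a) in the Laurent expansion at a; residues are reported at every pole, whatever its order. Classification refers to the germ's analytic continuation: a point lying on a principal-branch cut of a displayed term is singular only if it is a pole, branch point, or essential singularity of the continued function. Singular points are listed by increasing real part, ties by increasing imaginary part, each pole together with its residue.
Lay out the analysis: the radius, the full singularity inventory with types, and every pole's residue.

Radius of convergence at 0: 11/9.
At -11/9: an algebraic (square-root) branch point.

Branch term (16/13)*sqrt(1 - ρ/(-11/9)): its argument vanishes at ρ = -11/9, a square-root branch point, modulus 11/9.
The radius of convergence is the smallest modulus among the singular points: 11/9.


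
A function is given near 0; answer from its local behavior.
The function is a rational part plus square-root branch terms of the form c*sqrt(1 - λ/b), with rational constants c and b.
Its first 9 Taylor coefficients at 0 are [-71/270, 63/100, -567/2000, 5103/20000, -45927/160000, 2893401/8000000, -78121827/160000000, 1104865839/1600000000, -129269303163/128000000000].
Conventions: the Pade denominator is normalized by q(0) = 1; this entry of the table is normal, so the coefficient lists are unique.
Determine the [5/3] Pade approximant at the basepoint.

Taylor coefficients needed (read off): a_0 = -71/270, a_1 = 63/100, a_2 = -567/2000, a_3 = 5103/20000, a_4 = -45927/160000, a_5 = 2893401/8000000, a_6 = -78121827/160000000, a_7 = 1104865839/1600000000, a_8 = -129269303163/128000000000.
Write the denominator as Q(λ) = 1 + q1*λ + q2*λ^2 + q3*λ^3. Requiring Q*f - P = O(λ^9) with deg P <= 5 kills the coefficients of λ^6..λ^8 in Q*f:
  λ^6: a_6 + q1*a_5 + q2*a_4 + q3*a_3 = 0, i.e. -78121827/160000000 + (2893401/8000000)*q1 + (-45927/160000)*q2 + (5103/20000)*q3 = 0.
  λ^7: a_7 + q1*a_6 + q2*a_5 + q3*a_4 = 0, i.e. 1104865839/1600000000 + (-78121827/160000000)*q1 + (2893401/8000000)*q2 + (-45927/160000)*q3 = 0.
  λ^8: a_8 + q1*a_7 + q2*a_6 + q3*a_5 = 0, i.e. -129269303163/128000000000 + (1104865839/1600000000)*q1 + (-78121827/160000000)*q2 + (2893401/8000000)*q3 = 0.
Solving this linear system: q1 = 243/80, q2 = 2187/800, q3 = 2187/3200.
The numerator is Q*f truncated at degree 5: P0 = a_0 = -71/270; P1 = a_1 + q1*a_0 = -27/160; P2 = a_2 + q1*a_1 + q2*a_0 = 729/800; P3 = a_3 + q1*a_2 + q2*a_1 + q3*a_0 = 2997/3200; P4 = a_4 + q1*a_3 + q2*a_2 + q3*a_1 = 45927/320000; P5 = a_5 + q1*a_4 + q2*a_3 + q3*a_2 = -413343/64000000.

The Pade approximant has numerator coefficients [-71/270, -27/160, 729/800, 2997/3200, 45927/320000, -413343/64000000]; denominator coefficients [1, 243/80, 2187/800, 2187/3200].


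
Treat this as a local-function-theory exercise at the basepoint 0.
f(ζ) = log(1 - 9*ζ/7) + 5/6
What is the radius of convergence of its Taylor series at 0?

The radius of convergence is 7/9.

Branch term (1)*log(1 - ζ/(7/9)): its argument vanishes at ζ = 7/9, a logarithmic branch point, modulus 7/9.
The radius of convergence is the smallest modulus among the singular points: 7/9.


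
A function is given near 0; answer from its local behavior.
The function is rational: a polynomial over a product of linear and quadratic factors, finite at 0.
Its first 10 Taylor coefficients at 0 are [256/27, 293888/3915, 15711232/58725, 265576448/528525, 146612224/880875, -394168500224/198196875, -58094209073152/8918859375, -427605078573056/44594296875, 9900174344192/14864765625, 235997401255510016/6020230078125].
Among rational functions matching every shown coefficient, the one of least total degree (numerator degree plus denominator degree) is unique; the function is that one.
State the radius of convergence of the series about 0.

The radius of convergence is (1/4)*sqrt(6).

No rational of total degree below 8 reproduces all 10 coefficients; solving the [2/6] Pade equations on them gives f(v) = (-2*v**2/5 + 22*v/29 + 1/2)/(v**2 - 4*v/5 + 3/8)**3, whose expansion matches every shown term.
Denominator factor (v**2 - 4*v/5 + 3/8)^3: discriminant -43/50, complex-conjugate roots (2/5) + ((1/20)*sqrt(86))*i and (2/5) - ((1/20)*sqrt(86))*i; poles of order 3, moduli (1/4)*sqrt(6) and (1/4)*sqrt(6).
The radius of convergence is the smallest modulus among the singular points: (1/4)*sqrt(6).


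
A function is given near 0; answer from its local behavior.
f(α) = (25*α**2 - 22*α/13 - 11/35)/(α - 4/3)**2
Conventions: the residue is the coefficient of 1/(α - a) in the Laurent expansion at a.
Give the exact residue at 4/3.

The residue is 2534/39.

At the order-2 pole 4/3 set g(α) = (α - (4/3))^2*f(α) = 25*α**2 - 22*α/13 - 11/35.
Order-2 pole: residue = g'(a); g'(4/3) = 2534/39, so the residue is 2534/39.


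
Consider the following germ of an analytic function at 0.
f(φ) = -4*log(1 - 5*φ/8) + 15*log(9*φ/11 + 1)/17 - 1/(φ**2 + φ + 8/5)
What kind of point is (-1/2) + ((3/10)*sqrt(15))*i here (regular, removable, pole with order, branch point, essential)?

The point is a pole of order 1.

The denominator factor φ**2 + φ + 8/5 vanishes at (-1/2) + ((3/10)*sqrt(15))*i and appears to the power 1; the numerator there equals -1, nonzero, and no other factor vanishes.
The branch terms are analytic at this point.
Hence a pole whose order is the multiplicity, 1.


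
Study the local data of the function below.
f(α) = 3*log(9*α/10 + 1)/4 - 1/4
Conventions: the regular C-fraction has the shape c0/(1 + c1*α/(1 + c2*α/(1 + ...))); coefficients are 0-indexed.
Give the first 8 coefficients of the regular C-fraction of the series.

Taylor coefficients (expand at 0): a_0 = -1/4, a_1 = 27/40, a_2 = -243/800, a_3 = 729/4000, a_4 = -19683/160000, a_5 = 177147/2000000, a_6 = -531441/8000000, a_7 = 14348907/280000000.
c0 = a_0 = -1/4. Peel one level at a time: if S = 1 + c*α/S' with S'(0) = 1, then c is the α-coefficient of S and S' = c*α/(S - 1).
S_1 = c0/f = 1 + (27/10)*α + (243/40)*α^2 + ...; c1 = 27/10.
S_2 = c1*α/(S_1 - 1) = 1 + (-9/4)*α + (-27/400)*α^2 + ...; c2 = -9/4.
S_3 = c2*α/(S_2 - 1) = 1 + (-3/100)*α + (9/625)*α^2 + ...; c3 = -3/100.
S_4 = c3*α/(S_3 - 1) = 1 + (12/25)*α + (-27/500)*α^2 + ...; c4 = 12/25.
S_5 = c4*α/(S_4 - 1) = 1 + (9/80)*α + (-243/6400)*α^2 + ...; c5 = 9/80.
S_6 = c5*α/(S_5 - 1) = 1 + (27/80)*α + (-729/14000)*α^2 + ...; c6 = 27/80.
S_7 = c6*α/(S_6 - 1) = 1 + (27/175)*α + ...; c7 = 27/175.

The regular C-fraction coefficients are [-1/4, 27/10, -9/4, -3/100, 12/25, 9/80, 27/80, 27/175].


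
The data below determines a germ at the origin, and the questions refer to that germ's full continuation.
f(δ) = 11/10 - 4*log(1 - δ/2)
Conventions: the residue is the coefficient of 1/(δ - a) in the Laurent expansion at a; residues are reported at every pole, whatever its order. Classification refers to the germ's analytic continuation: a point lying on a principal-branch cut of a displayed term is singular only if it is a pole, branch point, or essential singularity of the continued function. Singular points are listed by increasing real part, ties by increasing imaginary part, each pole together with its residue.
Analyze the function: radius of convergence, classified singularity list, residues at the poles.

Branch term (-4)*log(1 - δ/(2)): its argument vanishes at δ = 2, a logarithmic branch point, modulus 2.
The radius of convergence is the smallest modulus among the singular points: 2.

Radius of convergence at 0: 2.
At 2: a logarithmic branch point.


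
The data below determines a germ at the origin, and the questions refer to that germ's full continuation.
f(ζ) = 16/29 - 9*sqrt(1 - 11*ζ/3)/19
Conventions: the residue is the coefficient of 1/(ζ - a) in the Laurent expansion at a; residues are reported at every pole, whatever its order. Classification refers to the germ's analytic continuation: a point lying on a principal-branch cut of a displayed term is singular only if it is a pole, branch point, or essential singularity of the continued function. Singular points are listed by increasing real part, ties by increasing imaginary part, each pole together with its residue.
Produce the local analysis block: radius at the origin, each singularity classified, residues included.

Radius of convergence at 0: 3/11.
At 3/11: an algebraic (square-root) branch point.

Branch term (-9/19)*sqrt(1 - ζ/(3/11)): its argument vanishes at ζ = 3/11, a square-root branch point, modulus 3/11.
The radius of convergence is the smallest modulus among the singular points: 3/11.


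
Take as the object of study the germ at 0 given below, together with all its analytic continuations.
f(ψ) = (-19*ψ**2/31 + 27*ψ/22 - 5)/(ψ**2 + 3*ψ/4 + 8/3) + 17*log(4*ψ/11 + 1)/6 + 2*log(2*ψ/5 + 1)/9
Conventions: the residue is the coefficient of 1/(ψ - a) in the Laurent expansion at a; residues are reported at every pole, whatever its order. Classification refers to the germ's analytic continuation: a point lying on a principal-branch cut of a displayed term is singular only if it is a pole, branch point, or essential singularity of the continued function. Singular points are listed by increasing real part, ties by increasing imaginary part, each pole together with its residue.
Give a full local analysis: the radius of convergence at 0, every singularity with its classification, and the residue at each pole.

Radius of convergence at 0: (2/3)*sqrt(6).
At -11/4: a logarithmic branch point.
At -5/2: a logarithmic branch point.
At (-3/8) - ((1/24)*sqrt(1455))*i: a pole of order 1; residue (2301/2728) - ((26177/793848)*sqrt(1455))*i.
At (-3/8) + ((1/24)*sqrt(1455))*i: a pole of order 1; residue (2301/2728) + ((26177/793848)*sqrt(1455))*i.


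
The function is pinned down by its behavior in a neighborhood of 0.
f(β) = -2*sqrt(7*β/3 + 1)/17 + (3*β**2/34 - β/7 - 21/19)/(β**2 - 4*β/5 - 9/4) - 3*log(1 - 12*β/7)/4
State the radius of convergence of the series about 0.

The radius of convergence is 3/7.

Denominator factor (β**2 - 4*β/5 - 9/4): discriminant 241/25, real irrational roots 2/5 + (1/10)*sqrt(241) and 2/5 - (1/10)*sqrt(241); poles of order 1, moduli 2/5 + (1/10)*sqrt(241) and -2/5 + (1/10)*sqrt(241).
Branch term (-3/4)*log(1 - β/(7/12)): its argument vanishes at β = 7/12, a logarithmic branch point, modulus 7/12.
Branch term (-2/17)*sqrt(1 - β/(-3/7)): its argument vanishes at β = -3/7, a square-root branch point, modulus 3/7.
The radius of convergence is the smallest modulus among the singular points: 3/7.


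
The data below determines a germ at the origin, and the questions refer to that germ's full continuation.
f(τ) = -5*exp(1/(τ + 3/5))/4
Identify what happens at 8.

The point is a regular point.

There is no denominator, hence no pole anywhere.
The essential point of exp(1/(τ - (-3/5))) is -3/5, not 8.
So the germ continues analytically to 8.


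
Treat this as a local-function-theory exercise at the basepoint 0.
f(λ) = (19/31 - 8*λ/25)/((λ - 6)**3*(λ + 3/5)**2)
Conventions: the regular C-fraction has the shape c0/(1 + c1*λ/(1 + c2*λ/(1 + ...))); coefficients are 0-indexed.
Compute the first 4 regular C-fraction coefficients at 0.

The regular C-fraction coefficients are [-475/60264, 9563/2850, -23931619/27254550, 168132903325/228858072497].

Taylor coefficients (expand at 0): a_0 = -475/60264, a_1 = 9563/361584, a_2 = -7897/120528, a_3 = 315133/2169504.
c0 = a_0 = -475/60264. Peel one level at a time: if S = 1 + c*λ/S' with S'(0) = 1, then c is the λ-coefficient of S and S' = c*λ/(S - 1).
S_1 = c0/f = 1 + (9563/2850)*λ + (23931619/8122500)*λ^2 + ...; c1 = 9563/2850.
S_2 = c1*λ/(S_1 - 1) = 1 + (-23931619/27254550)*λ + (353964007/548705814)*λ^2 + ...; c2 = -23931619/27254550.
S_3 = c2*λ/(S_2 - 1) = 1 + (168132903325/228858072497)*λ + ...; c3 = 168132903325/228858072497.


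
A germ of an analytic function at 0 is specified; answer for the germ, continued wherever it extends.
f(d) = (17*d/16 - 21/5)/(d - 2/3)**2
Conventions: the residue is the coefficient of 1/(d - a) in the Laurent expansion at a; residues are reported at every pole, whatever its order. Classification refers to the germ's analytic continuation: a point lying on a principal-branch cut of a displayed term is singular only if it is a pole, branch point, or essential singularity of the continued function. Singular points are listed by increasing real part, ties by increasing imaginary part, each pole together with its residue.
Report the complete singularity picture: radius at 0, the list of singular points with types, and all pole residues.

Radius of convergence at 0: 2/3.
At 2/3: a pole of order 2; residue 17/16.

Denominator factor (d - 2/3)^2: pole of order 2 at 2/3, modulus 2/3.
The radius of convergence is the smallest modulus among the singular points: 2/3.
At the order-2 pole 2/3 set g(d) = (d - (2/3))^2*f(d) = 17*d/16 - 21/5.
Order-2 pole: residue = g'(a); g'(2/3) = 17/16, so the residue is 17/16.


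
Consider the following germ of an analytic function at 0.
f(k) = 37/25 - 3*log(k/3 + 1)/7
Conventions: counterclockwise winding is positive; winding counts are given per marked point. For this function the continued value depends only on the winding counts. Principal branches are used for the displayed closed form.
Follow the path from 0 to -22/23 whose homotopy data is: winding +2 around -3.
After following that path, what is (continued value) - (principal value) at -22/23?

Continued minus principal equals -(12/7)*pi*i.

The rational part is single-valued and drops out of the difference; each branch term changes only by its own monodromy.
(-3/7)*log(1 - k/(-3)): each positive loop around -3 adds 2*pi*i to the log, so winding +2 contributes (-3/7)*(2)*2*pi*i = -(12/7)*pi*i.
Summing the contributions at k = -22/23 gives -(12/7)*pi*i.


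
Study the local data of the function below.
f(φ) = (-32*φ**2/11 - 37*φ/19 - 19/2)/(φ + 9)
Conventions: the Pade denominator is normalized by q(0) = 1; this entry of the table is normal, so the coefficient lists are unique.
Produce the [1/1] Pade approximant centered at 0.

Taylor coefficients needed (expand at 0): a_0 = -19/18, a_1 = -305/3078, a_2 = -95141/304722.
Write the denominator as Q(φ) = 1 + q1*φ. Requiring Q*f - P = O(φ^3) with deg P <= 1 kills the coefficients of φ^2..φ^2 in Q*f:
  φ^2: a_2 + q1*a_1 = 0, i.e. -95141/304722 + (-305/3078)*q1 = 0.
Solving this linear system: q1 = -95141/30195.
The numerator is Q*f truncated at degree 1: P0 = a_0 = -19/18; P1 = a_1 + q1*a_0 = 1851257/573705.

The Pade approximant has numerator coefficients [-19/18, 1851257/573705]; denominator coefficients [1, -95141/30195].


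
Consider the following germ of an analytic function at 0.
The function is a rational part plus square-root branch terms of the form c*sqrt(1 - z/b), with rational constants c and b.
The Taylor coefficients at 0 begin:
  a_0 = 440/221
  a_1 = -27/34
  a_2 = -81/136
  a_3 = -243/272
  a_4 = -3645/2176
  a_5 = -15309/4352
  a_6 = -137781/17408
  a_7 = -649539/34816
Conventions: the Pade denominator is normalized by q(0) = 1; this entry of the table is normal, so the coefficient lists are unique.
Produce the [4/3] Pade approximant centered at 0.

The Pade approximant has numerator coefficients [440/221, -4311/442, 25065/1768, -21357/3536, 729/2176]; denominator coefficients [1, -9/2, 45/8, -27/16].

Taylor coefficients needed (read off): a_0 = 440/221, a_1 = -27/34, a_2 = -81/136, a_3 = -243/272, a_4 = -3645/2176, a_5 = -15309/4352, a_6 = -137781/17408, a_7 = -649539/34816.
Write the denominator as Q(z) = 1 + q1*z + q2*z^2 + q3*z^3. Requiring Q*f - P = O(z^8) with deg P <= 4 kills the coefficients of z^5..z^7 in Q*f:
  z^5: a_5 + q1*a_4 + q2*a_3 + q3*a_2 = 0, i.e. -15309/4352 + (-3645/2176)*q1 + (-243/272)*q2 + (-81/136)*q3 = 0.
  z^6: a_6 + q1*a_5 + q2*a_4 + q3*a_3 = 0, i.e. -137781/17408 + (-15309/4352)*q1 + (-3645/2176)*q2 + (-243/272)*q3 = 0.
  z^7: a_7 + q1*a_6 + q2*a_5 + q3*a_4 = 0, i.e. -649539/34816 + (-137781/17408)*q1 + (-15309/4352)*q2 + (-3645/2176)*q3 = 0.
Solving this linear system: q1 = -9/2, q2 = 45/8, q3 = -27/16.
The numerator is Q*f truncated at degree 4: P0 = a_0 = 440/221; P1 = a_1 + q1*a_0 = -4311/442; P2 = a_2 + q1*a_1 + q2*a_0 = 25065/1768; P3 = a_3 + q1*a_2 + q2*a_1 + q3*a_0 = -21357/3536; P4 = a_4 + q1*a_3 + q2*a_2 + q3*a_1 = 729/2176.


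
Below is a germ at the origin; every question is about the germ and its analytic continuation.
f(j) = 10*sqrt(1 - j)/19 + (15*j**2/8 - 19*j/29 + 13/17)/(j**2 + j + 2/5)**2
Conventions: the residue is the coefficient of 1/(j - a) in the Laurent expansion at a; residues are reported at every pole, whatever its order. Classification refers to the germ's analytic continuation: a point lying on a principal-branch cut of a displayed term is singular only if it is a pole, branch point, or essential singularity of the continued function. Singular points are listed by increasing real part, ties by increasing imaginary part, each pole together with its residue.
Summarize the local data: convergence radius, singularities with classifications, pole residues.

Radius of convergence at 0: (1/5)*sqrt(10).
At (-1/2) - ((1/10)*sqrt(15))*i: a pole of order 2; residue ((6055/2958)*sqrt(15))*i.
At (-1/2) + ((1/10)*sqrt(15))*i: a pole of order 2; residue -((6055/2958)*sqrt(15))*i.
At 1: an algebraic (square-root) branch point.


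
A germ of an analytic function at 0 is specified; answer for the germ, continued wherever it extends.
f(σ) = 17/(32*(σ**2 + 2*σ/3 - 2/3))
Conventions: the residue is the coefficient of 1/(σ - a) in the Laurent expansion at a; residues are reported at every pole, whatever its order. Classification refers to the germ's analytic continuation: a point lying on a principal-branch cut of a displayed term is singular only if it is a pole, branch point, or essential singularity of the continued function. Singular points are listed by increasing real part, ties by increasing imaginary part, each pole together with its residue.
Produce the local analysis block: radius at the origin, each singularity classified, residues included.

Denominator factor (σ**2 + 2*σ/3 - 2/3): discriminant 28/9, real irrational roots -1/3 + (1/3)*sqrt(7) and -1/3 - (1/3)*sqrt(7); poles of order 1, moduli -1/3 + (1/3)*sqrt(7) and 1/3 + (1/3)*sqrt(7).
The radius of convergence is the smallest modulus among the singular points: -1/3 + (1/3)*sqrt(7).
The factor σ**2 + 2*σ/3 - 2/3 splits as (σ - a)(σ - a') with a = -1/3 - (1/3)*sqrt(7), a' = -1/3 + (1/3)*sqrt(7). At the order-1 pole a set g(σ) = (σ - a)*f(σ) = [17/32] / (σ - a').
Simple pole: residue = g(a) at a = -1/3 - (1/3)*sqrt(7), which is -(51/448)*sqrt(7).
The factor σ**2 + 2*σ/3 - 2/3 splits as (σ - a)(σ - a') with a = -1/3 + (1/3)*sqrt(7), a' = -1/3 - (1/3)*sqrt(7). At the order-1 pole a set g(σ) = (σ - a)*f(σ) = [17/32] / (σ - a').
Simple pole: residue = g(a) at a = -1/3 + (1/3)*sqrt(7), which is (51/448)*sqrt(7).
List the singular points by increasing real part (a conjugate pair: the negative imaginary part first).

Radius of convergence at 0: -1/3 + (1/3)*sqrt(7).
At -1/3 - (1/3)*sqrt(7): a pole of order 1; residue -(51/448)*sqrt(7).
At -1/3 + (1/3)*sqrt(7): a pole of order 1; residue (51/448)*sqrt(7).


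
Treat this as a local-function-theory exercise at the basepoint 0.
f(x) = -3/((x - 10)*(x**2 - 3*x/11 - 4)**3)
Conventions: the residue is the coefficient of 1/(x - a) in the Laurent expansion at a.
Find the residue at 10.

At the order-1 pole 10 set g(x) = (x - (10))*f(x) = -3/(x**2 - 3*x/11 - 4)**3.
Simple pole: residue = g(a) at a = 10, which is -1331/360015192.

The residue is -1331/360015192.


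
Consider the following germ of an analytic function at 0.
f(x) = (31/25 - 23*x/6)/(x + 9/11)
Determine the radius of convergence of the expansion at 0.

Denominator factor (x + 9/11): pole of order 1 at -9/11, modulus 9/11.
The radius of convergence is the smallest modulus among the singular points: 9/11.

The radius of convergence is 9/11.


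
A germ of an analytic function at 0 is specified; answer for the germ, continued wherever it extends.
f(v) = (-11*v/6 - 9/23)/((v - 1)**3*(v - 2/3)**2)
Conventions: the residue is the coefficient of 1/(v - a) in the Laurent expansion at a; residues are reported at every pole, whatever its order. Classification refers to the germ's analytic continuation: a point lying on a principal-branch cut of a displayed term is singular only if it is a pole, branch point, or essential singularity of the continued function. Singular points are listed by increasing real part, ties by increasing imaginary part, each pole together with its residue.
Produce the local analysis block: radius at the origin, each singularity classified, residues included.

Denominator factor (v - 1)^3: pole of order 3 at 1, modulus 1.
Denominator factor (v - 2/3)^2: pole of order 2 at 2/3, modulus 2/3.
The radius of convergence is the smallest modulus among the singular points: 2/3.
At the order-2 pole 2/3 set g(v) = (v - (2/3))^2*f(v) = (-11*v/6 - 9/23)/(v - 1)**3.
Order-2 pole: residue = g'(a); g'(2/3) = 20313/46, so the residue is 20313/46.
At the order-3 pole 1 set g(v) = (v - (1))^3*f(v) = (-11*v/6 - 9/23)/(v - 2/3)**2.
Order-3 pole: residue = g''(a)/2; g''(1) = -20313/23, so the residue is -20313/46.
List the singular points by increasing real part (a conjugate pair: the negative imaginary part first).

Radius of convergence at 0: 2/3.
At 2/3: a pole of order 2; residue 20313/46.
At 1: a pole of order 3; residue -20313/46.


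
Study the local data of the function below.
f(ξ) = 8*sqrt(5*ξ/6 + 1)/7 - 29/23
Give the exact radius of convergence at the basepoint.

The radius of convergence is 6/5.

Branch term (8/7)*sqrt(1 - ξ/(-6/5)): its argument vanishes at ξ = -6/5, a square-root branch point, modulus 6/5.
The radius of convergence is the smallest modulus among the singular points: 6/5.


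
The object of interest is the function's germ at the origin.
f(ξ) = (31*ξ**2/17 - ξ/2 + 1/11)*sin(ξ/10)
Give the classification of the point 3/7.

The point is a regular point.

There is no denominator, hence no pole anywhere.
The factor sin(ξ/10) is entire.
So the germ continues analytically to 3/7.


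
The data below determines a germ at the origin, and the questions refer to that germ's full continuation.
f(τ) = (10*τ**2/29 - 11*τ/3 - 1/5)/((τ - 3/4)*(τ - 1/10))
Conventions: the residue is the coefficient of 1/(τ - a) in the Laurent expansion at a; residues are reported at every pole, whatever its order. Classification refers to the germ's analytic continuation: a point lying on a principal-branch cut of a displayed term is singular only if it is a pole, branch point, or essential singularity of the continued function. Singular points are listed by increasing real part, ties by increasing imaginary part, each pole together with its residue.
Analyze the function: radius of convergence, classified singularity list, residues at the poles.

Radius of convergence at 0: 1/10.
At 1/10: a pole of order 1; residue 980/1131.
At 3/4: a pole of order 1; residue -3197/754.

Denominator factor (τ - 3/4): pole of order 1 at 3/4, modulus 3/4.
Denominator factor (τ - 1/10): pole of order 1 at 1/10, modulus 1/10.
The radius of convergence is the smallest modulus among the singular points: 1/10.
At the order-1 pole 1/10 set g(τ) = (τ - (1/10))*f(τ) = (10*τ**2/29 - 11*τ/3 - 1/5)/(τ - 3/4).
Simple pole: residue = g(a) at a = 1/10, which is 980/1131.
At the order-1 pole 3/4 set g(τ) = (τ - (3/4))*f(τ) = (10*τ**2/29 - 11*τ/3 - 1/5)/(τ - 1/10).
Simple pole: residue = g(a) at a = 3/4, which is -3197/754.
List the singular points by increasing real part (a conjugate pair: the negative imaginary part first).


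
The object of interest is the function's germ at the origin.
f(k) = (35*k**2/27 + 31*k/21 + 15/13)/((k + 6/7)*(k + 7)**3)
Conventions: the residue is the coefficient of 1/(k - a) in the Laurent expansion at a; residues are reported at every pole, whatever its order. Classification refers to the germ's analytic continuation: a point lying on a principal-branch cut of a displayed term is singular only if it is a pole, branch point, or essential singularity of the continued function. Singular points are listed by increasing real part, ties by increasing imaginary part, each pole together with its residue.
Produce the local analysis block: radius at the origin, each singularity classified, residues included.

Radius of convergence at 0: 6/7.
At -7: a pole of order 3; residue -11249/3100773.
At -6/7: a pole of order 1; residue 11249/3100773.

Denominator factor (k + 7)^3: pole of order 3 at -7, modulus 7.
Denominator factor (k + 6/7): pole of order 1 at -6/7, modulus 6/7.
The radius of convergence is the smallest modulus among the singular points: 6/7.
At the order-3 pole -7 set g(k) = (k - (-7))^3*f(k) = (35*k**2/27 + 31*k/21 + 15/13)/(k + 6/7).
Order-3 pole: residue = g''(a)/2; g''(-7) = -22498/3100773, so the residue is -11249/3100773.
At the order-1 pole -6/7 set g(k) = (k - (-6/7))*f(k) = (35*k**2/27 + 31*k/21 + 15/13)/(k + 7)**3.
Simple pole: residue = g(a) at a = -6/7, which is 11249/3100773.
List the singular points by increasing real part (a conjugate pair: the negative imaginary part first).


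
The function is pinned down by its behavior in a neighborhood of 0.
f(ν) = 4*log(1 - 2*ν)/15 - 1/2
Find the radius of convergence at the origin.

The radius of convergence is 1/2.

Branch term (4/15)*log(1 - ν/(1/2)): its argument vanishes at ν = 1/2, a logarithmic branch point, modulus 1/2.
The radius of convergence is the smallest modulus among the singular points: 1/2.


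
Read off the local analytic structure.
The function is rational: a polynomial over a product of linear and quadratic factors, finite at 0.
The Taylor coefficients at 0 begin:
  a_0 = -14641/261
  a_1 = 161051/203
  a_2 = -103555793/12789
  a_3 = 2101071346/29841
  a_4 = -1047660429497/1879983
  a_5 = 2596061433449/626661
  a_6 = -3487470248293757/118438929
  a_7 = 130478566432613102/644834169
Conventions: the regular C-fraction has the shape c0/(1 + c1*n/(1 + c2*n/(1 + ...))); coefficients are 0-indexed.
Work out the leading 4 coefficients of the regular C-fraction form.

Taylor coefficients (read off): a_0 = -14641/261, a_1 = 161051/203, a_2 = -103555793/12789, a_3 = 2101071346/29841.
c0 = a_0 = -14641/261. Peel one level at a time: if S = 1 + c*n/S' with S'(0) = 1, then c is the n-coefficient of S and S' = c*n/(S - 1).
S_1 = c0/f = 1 + (99/7)*n + (2728/49)*n^2 + ...; c1 = 99/7.
S_2 = c1*n/(S_1 - 1) = 1 + (-248/63)*n + (61207/3969)*n^2 + ...; c2 = -248/63.
S_3 = c2*n/(S_2 - 1) = 1 + (61207/15624)*n + ...; c3 = 61207/15624.

The regular C-fraction coefficients are [-14641/261, 99/7, -248/63, 61207/15624].


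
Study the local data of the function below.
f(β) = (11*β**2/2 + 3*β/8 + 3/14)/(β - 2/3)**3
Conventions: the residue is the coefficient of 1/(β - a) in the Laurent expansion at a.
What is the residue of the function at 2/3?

The residue is 11/2.

At the order-3 pole 2/3 set g(β) = (β - (2/3))^3*f(β) = 11*β**2/2 + 3*β/8 + 3/14.
Order-3 pole: residue = g''(a)/2; g''(2/3) = 11, so the residue is 11/2.


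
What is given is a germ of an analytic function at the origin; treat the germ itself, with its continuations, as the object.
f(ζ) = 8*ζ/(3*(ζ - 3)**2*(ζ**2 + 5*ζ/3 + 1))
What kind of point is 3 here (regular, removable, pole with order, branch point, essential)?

The denominator factor ζ - 3 vanishes at 3 and appears to the power 2; the numerator there equals 8, nonzero, and no other factor vanishes.
Hence a pole whose order is the multiplicity, 2.

The point is a pole of order 2.


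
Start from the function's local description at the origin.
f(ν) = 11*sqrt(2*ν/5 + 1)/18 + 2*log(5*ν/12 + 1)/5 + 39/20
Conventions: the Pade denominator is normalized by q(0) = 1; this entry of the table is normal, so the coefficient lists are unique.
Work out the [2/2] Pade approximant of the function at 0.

The Pade approximant has numerator coefficients [461/180, 6464011/5203350, 21106865753/194813424000]; denominator coefficients [1, 21522/57815, 20177653/1082296800].

Taylor coefficients needed (expand at 0): a_0 = 461/180, a_1 = 13/45, a_2 = -169/3600, a_3 = 3917/324000, a_4 = -18793/5184000.
Write the denominator as Q(ν) = 1 + q1*ν + q2*ν^2. Requiring Q*f - P = O(ν^5) with deg P <= 2 kills the coefficients of ν^3..ν^4 in Q*f:
  ν^3: a_3 + q1*a_2 + q2*a_1 = 0, i.e. 3917/324000 + (-169/3600)*q1 + (13/45)*q2 = 0.
  ν^4: a_4 + q1*a_3 + q2*a_2 = 0, i.e. -18793/5184000 + (3917/324000)*q1 + (-169/3600)*q2 = 0.
Solving this linear system: q1 = 21522/57815, q2 = 20177653/1082296800.
The numerator is Q*f truncated at degree 2: P0 = a_0 = 461/180; P1 = a_1 + q1*a_0 = 6464011/5203350; P2 = a_2 + q1*a_1 + q2*a_0 = 21106865753/194813424000.


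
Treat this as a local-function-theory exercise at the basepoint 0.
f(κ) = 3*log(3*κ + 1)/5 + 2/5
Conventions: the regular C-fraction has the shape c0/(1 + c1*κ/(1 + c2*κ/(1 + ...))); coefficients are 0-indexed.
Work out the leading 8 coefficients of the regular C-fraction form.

Taylor coefficients (expand at 0): a_0 = 2/5, a_1 = 9/5, a_2 = -27/10, a_3 = 27/5, a_4 = -243/20, a_5 = 729/25, a_6 = -729/10, a_7 = 6561/35.
c0 = a_0 = 2/5. Peel one level at a time: if S = 1 + c*κ/S' with S'(0) = 1, then c is the κ-coefficient of S and S' = c*κ/(S - 1).
S_1 = c0/f = 1 + (-9/2)*κ + (27)*κ^2 + ...; c1 = -9/2.
S_2 = c1*κ/(S_1 - 1) = 1 + (6)*κ + (-3/4)*κ^2 + ...; c2 = 6.
S_3 = c2*κ/(S_2 - 1) = 1 + (1/8)*κ + (-11/64)*κ^2 + ...; c3 = 1/8.
S_4 = c3*κ/(S_3 - 1) = 1 + (11/8)*κ + (-3/5)*κ^2 + ...; c4 = 11/8.
S_5 = c4*κ/(S_4 - 1) = 1 + (24/55)*κ + (-1404/3025)*κ^2 + ...; c5 = 24/55.
S_6 = c5*κ/(S_5 - 1) = 1 + (117/110)*κ + (-81/140)*κ^2 + ...; c6 = 117/110.
S_7 = c6*κ/(S_6 - 1) = 1 + (99/182)*κ + ...; c7 = 99/182.

The regular C-fraction coefficients are [2/5, -9/2, 6, 1/8, 11/8, 24/55, 117/110, 99/182].


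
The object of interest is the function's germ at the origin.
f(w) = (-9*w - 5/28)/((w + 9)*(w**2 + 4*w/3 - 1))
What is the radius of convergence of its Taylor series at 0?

Denominator factor (w + 9): pole of order 1 at -9, modulus 9.
Denominator factor (w**2 + 4*w/3 - 1): discriminant 52/9, real irrational roots -2/3 + (1/3)*sqrt(13) and -2/3 - (1/3)*sqrt(13); poles of order 1, moduli -2/3 + (1/3)*sqrt(13) and 2/3 + (1/3)*sqrt(13).
The radius of convergence is the smallest modulus among the singular points: -2/3 + (1/3)*sqrt(13).

The radius of convergence is -2/3 + (1/3)*sqrt(13).


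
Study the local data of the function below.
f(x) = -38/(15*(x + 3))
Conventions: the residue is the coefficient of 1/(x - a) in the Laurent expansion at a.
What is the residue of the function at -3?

The residue is -38/15.

At the order-1 pole -3 set g(x) = (x - (-3))*f(x) = -38/15.
Simple pole: residue = g(a) at a = -3, which is -38/15.


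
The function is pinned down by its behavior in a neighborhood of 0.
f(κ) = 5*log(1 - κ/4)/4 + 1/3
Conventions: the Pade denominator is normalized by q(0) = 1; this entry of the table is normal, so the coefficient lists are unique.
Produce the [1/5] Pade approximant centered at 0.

The Pade approximant has numerator coefficients [1/3, -21730775/61038864]; denominator coefficients [1, -1328065/10173144, -141055/27128384, -139265/217027072, -513205/5208649728, -205231/13889732608].

Taylor coefficients needed (expand at 0): a_0 = 1/3, a_1 = -5/16, a_2 = -5/128, a_3 = -5/768, a_4 = -5/4096, a_5 = -1/4096, a_6 = -5/98304.
Write the denominator as Q(κ) = 1 + q1*κ + q2*κ^2 + q3*κ^3 + q4*κ^4 + q5*κ^5. Requiring Q*f - P = O(κ^7) with deg P <= 1 kills the coefficients of κ^2..κ^6 in Q*f:
  κ^2: a_2 + q1*a_1 + q2*a_0 = 0, i.e. -5/128 + (-5/16)*q1 + (1/3)*q2 = 0.
  κ^3: a_3 + q1*a_2 + q2*a_1 + q3*a_0 = 0, i.e. -5/768 + (-5/128)*q1 + (-5/16)*q2 + (1/3)*q3 = 0.
  κ^4: a_4 + q1*a_3 + q2*a_2 + q3*a_1 + q4*a_0 = 0, i.e. -5/4096 + (-5/768)*q1 + (-5/128)*q2 + (-5/16)*q3 + (1/3)*q4 = 0.
  κ^5: a_5 + q1*a_4 + q2*a_3 + q3*a_2 + q4*a_1 + q5*a_0 = 0, i.e. -1/4096 + (-5/4096)*q1 + (-5/768)*q2 + (-5/128)*q3 + (-5/16)*q4 + (1/3)*q5 = 0.
  κ^6: a_6 + q1*a_5 + q2*a_4 + q3*a_3 + q4*a_2 + q5*a_1 = 0, i.e. -5/98304 + (-1/4096)*q1 + (-5/4096)*q2 + (-5/768)*q3 + (-5/128)*q4 + (-5/16)*q5 = 0.
Solving this linear system: q1 = -1328065/10173144, q2 = -141055/27128384, q3 = -139265/217027072, q4 = -513205/5208649728, q5 = -205231/13889732608.
The numerator is Q*f truncated at degree 1: P0 = a_0 = 1/3; P1 = a_1 + q1*a_0 = -21730775/61038864.


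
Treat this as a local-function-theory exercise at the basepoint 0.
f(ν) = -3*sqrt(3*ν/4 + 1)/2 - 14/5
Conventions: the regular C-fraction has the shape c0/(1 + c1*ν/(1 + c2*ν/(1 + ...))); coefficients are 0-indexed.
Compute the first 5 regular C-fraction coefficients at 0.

Taylor coefficients (expand at 0): a_0 = -43/10, a_1 = -9/16, a_2 = 27/256, a_3 = -81/2048, a_4 = 1215/65536.
c0 = a_0 = -43/10. Peel one level at a time: if S = 1 + c*ν/S' with S'(0) = 1, then c is the ν-coefficient of S and S' = c*ν/(S - 1).
S_1 = c0/f = 1 + (-45/344)*ν + (9855/236672)*ν^2 + ...; c1 = -45/344.
S_2 = c1*ν/(S_1 - 1) = 1 + (219/688)*ν + (-9/256)*ν^2 + ...; c2 = 219/688.
S_3 = c2*ν/(S_2 - 1) = 1 + (129/1168)*ν + (-39861/1364224)*ν^2 + ...; c3 = 129/1168.
S_4 = c3*ν/(S_3 - 1) = 1 + (309/1168)*ν + ...; c4 = 309/1168.

The regular C-fraction coefficients are [-43/10, -45/344, 219/688, 129/1168, 309/1168].


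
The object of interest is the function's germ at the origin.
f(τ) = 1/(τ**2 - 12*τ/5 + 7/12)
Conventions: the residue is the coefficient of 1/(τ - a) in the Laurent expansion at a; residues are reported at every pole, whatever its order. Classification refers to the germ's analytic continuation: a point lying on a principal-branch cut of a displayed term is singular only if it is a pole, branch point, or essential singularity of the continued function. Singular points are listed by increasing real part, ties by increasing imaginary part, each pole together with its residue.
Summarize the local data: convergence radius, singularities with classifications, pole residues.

Radius of convergence at 0: 6/5 - (1/30)*sqrt(771).
At 6/5 - (1/30)*sqrt(771): a pole of order 1; residue -(5/257)*sqrt(771).
At 6/5 + (1/30)*sqrt(771): a pole of order 1; residue (5/257)*sqrt(771).

Denominator factor (τ**2 - 12*τ/5 + 7/12): discriminant 257/75, real irrational roots 6/5 + (1/30)*sqrt(771) and 6/5 - (1/30)*sqrt(771); poles of order 1, moduli 6/5 + (1/30)*sqrt(771) and 6/5 - (1/30)*sqrt(771).
The radius of convergence is the smallest modulus among the singular points: 6/5 - (1/30)*sqrt(771).
The factor τ**2 - 12*τ/5 + 7/12 splits as (τ - a)(τ - a') with a = 6/5 - (1/30)*sqrt(771), a' = 6/5 + (1/30)*sqrt(771). At the order-1 pole a set g(τ) = (τ - a)*f(τ) = [1] / (τ - a').
Simple pole: residue = g(a) at a = 6/5 - (1/30)*sqrt(771), which is -(5/257)*sqrt(771).
The factor τ**2 - 12*τ/5 + 7/12 splits as (τ - a)(τ - a') with a = 6/5 + (1/30)*sqrt(771), a' = 6/5 - (1/30)*sqrt(771). At the order-1 pole a set g(τ) = (τ - a)*f(τ) = [1] / (τ - a').
Simple pole: residue = g(a) at a = 6/5 + (1/30)*sqrt(771), which is (5/257)*sqrt(771).
List the singular points by increasing real part (a conjugate pair: the negative imaginary part first).


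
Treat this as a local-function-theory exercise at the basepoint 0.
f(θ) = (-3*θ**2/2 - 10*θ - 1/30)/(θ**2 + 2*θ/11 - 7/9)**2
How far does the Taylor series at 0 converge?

Denominator factor (θ**2 + 2*θ/11 - 7/9)^2: discriminant 3424/1089, real irrational roots -1/11 + (2/33)*sqrt(214) and -1/11 - (2/33)*sqrt(214); poles of order 2, moduli -1/11 + (2/33)*sqrt(214) and 1/11 + (2/33)*sqrt(214).
The radius of convergence is the smallest modulus among the singular points: -1/11 + (2/33)*sqrt(214).

The radius of convergence is -1/11 + (2/33)*sqrt(214).


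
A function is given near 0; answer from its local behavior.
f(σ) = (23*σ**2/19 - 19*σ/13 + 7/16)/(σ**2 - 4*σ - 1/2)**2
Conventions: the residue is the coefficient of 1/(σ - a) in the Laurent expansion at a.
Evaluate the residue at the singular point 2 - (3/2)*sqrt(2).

The factor σ**2 - 4*σ - 1/2 splits as (σ - a)(σ - a') with a = 2 - (3/2)*sqrt(2), a' = 2 + (3/2)*sqrt(2). At the order-2 pole a set g(σ) = (σ - a)^2*f(σ) = [23*σ**2/19 - 19*σ/13 + 7/16] / (σ - a')^2.
Order-2 pole: residue = g'(a); g'(2 - (3/2)*sqrt(2)) = -(12215/213408)*sqrt(2), so the residue is -(12215/213408)*sqrt(2).

The residue is -(12215/213408)*sqrt(2).


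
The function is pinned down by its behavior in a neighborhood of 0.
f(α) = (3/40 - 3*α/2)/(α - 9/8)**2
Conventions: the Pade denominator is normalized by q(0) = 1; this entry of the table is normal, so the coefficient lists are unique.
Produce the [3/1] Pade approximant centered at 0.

Taylor coefficients needed (expand at 0): a_0 = 8/135, a_1 = -1312/1215, a_2 = -7168/3645, a_3 = -260096/98415, a_4 = -557056/177147.
Write the denominator as Q(α) = 1 + q1*α. Requiring Q*f - P = O(α^5) with deg P <= 3 kills the coefficients of α^4..α^4 in Q*f:
  α^4: a_4 + q1*a_3 = 0, i.e. -557056/177147 + (-260096/98415)*q1 = 0.
Solving this linear system: q1 = -1360/1143.
The numerator is Q*f truncated at degree 3: P0 = a_0 = 8/135; P1 = a_1 + q1*a_0 = -59168/51435; P2 = a_2 + q1*a_1 = -946688/1388745; P3 = a_3 + q1*a_2 = -3786752/12498705.

The Pade approximant has numerator coefficients [8/135, -59168/51435, -946688/1388745, -3786752/12498705]; denominator coefficients [1, -1360/1143].
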